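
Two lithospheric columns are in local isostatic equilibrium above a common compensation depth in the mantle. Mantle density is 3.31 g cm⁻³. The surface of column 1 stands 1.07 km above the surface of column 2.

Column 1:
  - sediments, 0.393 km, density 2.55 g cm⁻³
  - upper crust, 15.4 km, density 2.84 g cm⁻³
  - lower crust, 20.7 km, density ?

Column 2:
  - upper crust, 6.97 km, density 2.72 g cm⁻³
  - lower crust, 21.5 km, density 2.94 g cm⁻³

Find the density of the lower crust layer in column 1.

Take the compensation level at the base of the deeper column (depth z_c below the surface of column 1) and equate Σ ρ_i t_i down to z_c; mantle fills any gap and the z_c terms cancel.
Column 1: 0.393×2.55 + 15.4×2.84 + 20.7×ρ + (z_c − 36.493)×3.31
Column 2: 1.07×0 + 6.97×2.72 + 21.5×2.94 + (z_c − 1.07 − 28.47)×3.31
The z_c×3.31 term appears on both sides and cancels. Collect the known terms of each column as K = Σ(ρt)_known − 3.31 × (depth of known layers): K_1 = 44.73815 − 3.31×36.493 = −76.05368; K_2 = 82.1684 − 3.31×(1.07 + 28.47) = −15.609.
Balance: K_1 + 20.7×ρ = K_2, so ρ = (K_2 − K_1)/20.7 = 60.4447/20.7 = 2.92 g cm⁻³.

2.92 g cm⁻³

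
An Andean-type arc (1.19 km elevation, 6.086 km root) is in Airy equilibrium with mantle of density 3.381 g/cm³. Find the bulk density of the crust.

ρ_c h = (ρ_m − ρ_c) r → ρ_c (h + r) = ρ_m r → ρ_c = ρ_m r / (h + r).
ρ_c = 3.381 × 6.086 km / (1.19 km + 6.086 km) = 2.83 g/cm³.

2.83 g/cm³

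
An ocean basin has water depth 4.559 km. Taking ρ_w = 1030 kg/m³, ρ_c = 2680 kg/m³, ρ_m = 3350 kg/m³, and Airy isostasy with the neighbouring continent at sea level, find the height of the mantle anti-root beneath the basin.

In Airy isostatic equilibrium: replacing crust with seawater at the top is compensated by replacing crust with mantle at the base: d (ρ_c − ρ_w) = a (ρ_m − ρ_c).
a = d (ρ_c − ρ_w)/(ρ_m − ρ_c) = 4.559 km × 1650/670 = 11.2 km.

11.2 km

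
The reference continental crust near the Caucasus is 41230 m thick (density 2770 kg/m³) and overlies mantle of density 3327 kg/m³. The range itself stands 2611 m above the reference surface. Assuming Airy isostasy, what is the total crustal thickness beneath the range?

56800 m

Root depth r = h ρ_c / (ρ_m − ρ_c) = 2611 m × 2770 / 557 = 12980 m.
Total thickness = T + h + r = 41230 m + 2611 m + 12980 m = 56800 m.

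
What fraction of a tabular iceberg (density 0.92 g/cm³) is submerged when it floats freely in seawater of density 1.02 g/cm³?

0.902

Submerged fraction = ρ_obj/ρ_fluid = 0.92/1.02 = 0.902.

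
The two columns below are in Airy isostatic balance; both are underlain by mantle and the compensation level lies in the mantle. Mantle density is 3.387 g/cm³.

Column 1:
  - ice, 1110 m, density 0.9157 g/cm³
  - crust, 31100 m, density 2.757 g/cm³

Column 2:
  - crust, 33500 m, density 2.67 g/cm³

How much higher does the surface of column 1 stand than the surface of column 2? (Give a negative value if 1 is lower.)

−497 m

For any compensation level in the mantle, the mantle terms cancel and isostasy reduces to e = (Σt_1 − Σt_2) − (Σ(ρt)_1 − Σ(ρt)_2) / ρ_m.
Σt_1 = 32210 m; Σt_2 = 33500 m; Σ(ρt)_1 = 86759.127; Σ(ρt)_2 = 89445 (in m·g/cm³).
e = (32210 − 33500) − (86759.127 − 89445) / 3.387 = −497 m.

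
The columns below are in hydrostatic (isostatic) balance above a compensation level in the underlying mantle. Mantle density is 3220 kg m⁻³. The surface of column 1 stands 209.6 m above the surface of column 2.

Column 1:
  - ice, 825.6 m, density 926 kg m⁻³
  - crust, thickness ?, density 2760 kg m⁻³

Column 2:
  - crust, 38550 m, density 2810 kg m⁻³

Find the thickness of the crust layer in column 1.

Take the compensation level at the base of the deeper column (depth z_c below the surface of column 1) and equate Σ ρ_i t_i down to z_c; mantle fills any gap and the z_c terms cancel.
Column 1: 825.6×926 + x×2760 + (z_c − 825.6 − x)×3220
Column 2: 209.6×0 + 38550×2810 + (z_c − 209.6 − 38550)×3220
The z_c×3220 term appears on both sides and cancels. Collect the known terms of each column as K = Σ(ρt)_known − 3220 × (depth of known layers): K_1 = 764505.6 − 3220×825.6 = −1893926.4; K_2 = 108325500 − 3220×(209.6 + 38550) = −16480412.
Balance: K_1 − x×(3220 − 2760) = K_2, so x = (K_1 − K_2)/(3220 − 2760) = 14586500/460 = 31700 m.

31700 m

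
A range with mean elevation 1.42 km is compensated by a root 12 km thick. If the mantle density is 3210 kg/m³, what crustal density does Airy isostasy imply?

2870 kg/m³

ρ_c h = (ρ_m − ρ_c) r → ρ_c (h + r) = ρ_m r → ρ_c = ρ_m r / (h + r).
ρ_c = 3210 × 12 km / (1.42 km + 12 km) = 2870 kg/m³.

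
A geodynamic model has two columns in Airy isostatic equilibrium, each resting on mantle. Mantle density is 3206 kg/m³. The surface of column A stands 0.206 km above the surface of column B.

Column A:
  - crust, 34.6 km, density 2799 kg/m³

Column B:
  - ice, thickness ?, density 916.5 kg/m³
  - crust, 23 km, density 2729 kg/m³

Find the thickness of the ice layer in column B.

1.07 km

Take the compensation level at the base of the deeper column (depth z_c below the surface of column A) and equate Σ ρ_i t_i down to z_c; mantle fills any gap and the z_c terms cancel.
Column A: 34.6×2799 + (z_c − 34.6)×3206
Column B: 0.206×0 + x×916.5 + 23×2729 + (z_c − 0.206 − 23 − x)×3206
The z_c×3206 term appears on both sides and cancels. Collect the known terms of each column as K = Σ(ρt)_known − 3206 × (depth of known layers): K_A = 96845.4 − 3206×34.6 = −14082.2; K_B = 62767 − 3206×(0.206 + 23) = −11631.436.
Balance: K_A = K_B − x×(3206 − 916.5), so x = (K_B − K_A)/(3206 − 916.5) = 2450.76/2289.5 = 1.07 km.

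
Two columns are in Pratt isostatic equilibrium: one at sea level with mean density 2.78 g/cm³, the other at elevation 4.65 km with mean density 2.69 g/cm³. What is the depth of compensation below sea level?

139 km

ρ_ref D = ρ (D + h) → D (ρ_ref − ρ) = ρ h.
D = ρ h/(ρ_ref − ρ) = 2.69 × 4.65 km/(2.78 − 2.69) = 139 km.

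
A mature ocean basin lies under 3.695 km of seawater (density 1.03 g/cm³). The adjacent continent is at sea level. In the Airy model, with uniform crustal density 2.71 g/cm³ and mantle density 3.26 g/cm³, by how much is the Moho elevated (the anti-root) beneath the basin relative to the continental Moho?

Equating mass per unit area of the two columns: replacing crust with seawater at the top is compensated by replacing crust with mantle at the base: d (ρ_c − ρ_w) = a (ρ_m − ρ_c).
a = d (ρ_c − ρ_w)/(ρ_m − ρ_c) = 3.695 km × 1.68/0.55 = 11.3 km.

11.3 km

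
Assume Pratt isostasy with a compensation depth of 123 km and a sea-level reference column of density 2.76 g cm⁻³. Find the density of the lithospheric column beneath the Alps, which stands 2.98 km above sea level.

Pratt balance: ρ_ref D = ρ (D + h).
ρ = ρ_ref D/(D + h) = 2.76 × 123 km/(123 km + 2.98 km) = 2.69 g cm⁻³.

2.69 g cm⁻³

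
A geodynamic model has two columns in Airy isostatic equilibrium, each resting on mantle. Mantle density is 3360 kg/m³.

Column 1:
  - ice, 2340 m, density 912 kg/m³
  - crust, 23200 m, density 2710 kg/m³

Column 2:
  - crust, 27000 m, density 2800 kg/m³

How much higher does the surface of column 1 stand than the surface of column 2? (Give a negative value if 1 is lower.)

For any compensation level in the mantle, the mantle terms cancel and isostasy reduces to e = (Σt_1 − Σt_2) − (Σ(ρt)_1 − Σ(ρt)_2) / ρ_m.
Σt_1 = 25540 m; Σt_2 = 27000 m; Σ(ρt)_1 = 65006080; Σ(ρt)_2 = 75600000 (in m·kg/m³).
e = (25540 − 27000) − (65006080 − 75600000) / 3360 = 1690 m.

1690 m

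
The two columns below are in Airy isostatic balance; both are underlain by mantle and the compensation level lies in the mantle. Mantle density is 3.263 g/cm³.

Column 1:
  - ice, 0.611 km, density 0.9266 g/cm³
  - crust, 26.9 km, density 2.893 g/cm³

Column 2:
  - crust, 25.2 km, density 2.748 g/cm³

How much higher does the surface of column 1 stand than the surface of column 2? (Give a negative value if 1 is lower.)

−0.49 km

For any compensation level in the mantle, the mantle terms cancel and isostasy reduces to e = (Σt_1 − Σt_2) − (Σ(ρt)_1 − Σ(ρt)_2) / ρ_m.
Σt_1 = 27.511 km; Σt_2 = 25.2 km; Σ(ρt)_1 = 78.3878526; Σ(ρt)_2 = 69.2496 (in km·g/cm³).
e = (27.511 − 25.2) − (78.3878526 − 69.2496) / 3.263 = −0.49 km.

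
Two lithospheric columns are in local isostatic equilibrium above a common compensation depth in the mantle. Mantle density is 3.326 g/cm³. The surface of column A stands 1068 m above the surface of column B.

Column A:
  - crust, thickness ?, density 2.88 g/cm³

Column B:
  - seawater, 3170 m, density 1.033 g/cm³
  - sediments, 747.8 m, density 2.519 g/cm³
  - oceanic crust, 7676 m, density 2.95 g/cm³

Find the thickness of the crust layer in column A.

Take the compensation level at the base of the deeper column (depth z_c below the surface of column A) and equate Σ ρ_i t_i down to z_c; mantle fills any gap and the z_c terms cancel.
Column A: x×2.88 + (z_c − 0 − x)×3.326
Column B: 1068×0 + 3170×1.033 + 747.8×2.519 + 7676×2.95 + (z_c − 1068 − 11593.8)×3.326
The z_c×3.326 term appears on both sides and cancels. Collect the known terms of each column as K = Σ(ρt)_known − 3.326 × (depth of known layers): K_A = 0 − 3.326×0 = 0; K_B = 27802.5182 − 3.326×(1068 + 11593.8) = −14310.6286.
Balance: K_A − x×(3.326 − 2.88) = K_B, so x = (K_A − K_B)/(3.326 − 2.88) = 14310.6/0.446 = 32100 m.

32100 m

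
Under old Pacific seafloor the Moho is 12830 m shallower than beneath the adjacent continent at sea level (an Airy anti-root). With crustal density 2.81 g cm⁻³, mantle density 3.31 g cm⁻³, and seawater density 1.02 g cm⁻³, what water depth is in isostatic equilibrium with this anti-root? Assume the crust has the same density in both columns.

Replacing a thickness d of crust by seawater at the top must be balanced by replacing crust with mantle at the base: d (ρ_c − ρ_w) = a (ρ_m − ρ_c).
d = a (ρ_m − ρ_c)/(ρ_c − ρ_w) = 12830 m × 0.5/1.79 = 3580 m.

3580 m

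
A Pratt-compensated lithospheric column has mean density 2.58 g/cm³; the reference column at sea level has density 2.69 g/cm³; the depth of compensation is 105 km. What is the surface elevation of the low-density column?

4.48 km

ρ_ref D = ρ (D + h) → h = D (ρ_ref − ρ)/ρ.
h = 105 km × (2.69 − 2.58)/2.58 = 4.48 km.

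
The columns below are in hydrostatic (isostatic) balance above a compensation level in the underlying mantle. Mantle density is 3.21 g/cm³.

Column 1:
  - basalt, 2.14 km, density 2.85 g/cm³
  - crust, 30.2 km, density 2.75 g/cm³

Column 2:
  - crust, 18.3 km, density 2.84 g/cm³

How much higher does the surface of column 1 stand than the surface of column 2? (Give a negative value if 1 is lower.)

For any compensation level in the mantle, the mantle terms cancel and isostasy reduces to e = (Σt_1 − Σt_2) − (Σ(ρt)_1 − Σ(ρt)_2) / ρ_m.
Σt_1 = 32.34 km; Σt_2 = 18.3 km; Σ(ρt)_1 = 89.149; Σ(ρt)_2 = 51.972 (in km·g/cm³).
e = (32.34 − 18.3) − (89.149 − 51.972) / 3.21 = 2.46 km.

2.46 km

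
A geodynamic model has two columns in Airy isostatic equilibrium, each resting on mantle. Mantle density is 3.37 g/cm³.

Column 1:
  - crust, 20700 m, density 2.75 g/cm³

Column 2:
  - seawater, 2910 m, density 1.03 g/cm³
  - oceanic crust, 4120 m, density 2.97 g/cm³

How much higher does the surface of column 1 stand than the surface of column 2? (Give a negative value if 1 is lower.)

For any compensation level in the mantle, the mantle terms cancel and isostasy reduces to e = (Σt_1 − Σt_2) − (Σ(ρt)_1 − Σ(ρt)_2) / ρ_m.
Σt_1 = 20700 m; Σt_2 = 7030 m; Σ(ρt)_1 = 56925; Σ(ρt)_2 = 15233.7 (in m·g/cm³).
e = (20700 − 7030) − (56925 − 15233.7) / 3.37 = 1300 m.

1300 m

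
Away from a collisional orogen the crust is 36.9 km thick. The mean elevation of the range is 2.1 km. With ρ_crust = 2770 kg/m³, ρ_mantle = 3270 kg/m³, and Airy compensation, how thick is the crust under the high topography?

Root depth r = h ρ_c / (ρ_m − ρ_c) = 2.1 km × 2770 / 500 = 11.63 km.
Total thickness = T + h + r = 36.9 km + 2.1 km + 11.63 km = 50.6 km.

50.6 km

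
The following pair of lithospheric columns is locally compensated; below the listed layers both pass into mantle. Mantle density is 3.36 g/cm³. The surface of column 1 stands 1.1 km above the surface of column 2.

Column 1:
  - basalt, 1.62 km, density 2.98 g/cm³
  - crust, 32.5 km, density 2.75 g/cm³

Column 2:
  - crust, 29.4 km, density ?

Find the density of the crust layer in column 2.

2.79 g/cm³

Take the compensation level at the base of the deeper column (depth z_c below the surface of column 1) and equate Σ ρ_i t_i down to z_c; mantle fills any gap and the z_c terms cancel.
Column 1: 1.62×2.98 + 32.5×2.75 + (z_c − 34.12)×3.36
Column 2: 1.1×0 + 29.4×ρ + (z_c − 1.1 − 29.4)×3.36
The z_c×3.36 term appears on both sides and cancels. Collect the known terms of each column as K = Σ(ρt)_known − 3.36 × (depth of known layers): K_1 = 94.2026 − 3.36×34.12 = −20.4406; K_2 = 0 − 3.36×(1.1 + 29.4) = −102.48.
Balance: K_1 = K_2 + 29.4×ρ, so ρ = (K_1 − K_2)/29.4 = 82.0394/29.4 = 2.79 g/cm³.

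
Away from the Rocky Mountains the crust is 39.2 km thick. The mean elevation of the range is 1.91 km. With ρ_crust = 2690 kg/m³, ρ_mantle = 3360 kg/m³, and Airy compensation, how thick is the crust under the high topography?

48.8 km

Root depth r = h ρ_c / (ρ_m − ρ_c) = 1.91 km × 2690 / 670 = 7.669 km.
Total thickness = T + h + r = 39.2 km + 1.91 km + 7.669 km = 48.8 km.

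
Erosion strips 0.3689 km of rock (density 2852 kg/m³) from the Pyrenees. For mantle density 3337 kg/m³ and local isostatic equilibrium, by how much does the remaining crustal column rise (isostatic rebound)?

Unloading: uplift u = e ρ_c/ρ_m = 0.3689 km × 2852/3337 = 0.315 km.

0.315 km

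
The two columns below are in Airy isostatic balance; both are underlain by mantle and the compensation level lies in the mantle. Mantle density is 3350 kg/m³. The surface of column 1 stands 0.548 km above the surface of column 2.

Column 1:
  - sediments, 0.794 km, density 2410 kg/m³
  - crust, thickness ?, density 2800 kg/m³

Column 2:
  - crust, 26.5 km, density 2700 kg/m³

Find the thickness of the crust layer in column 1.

Take the compensation level at the base of the deeper column (depth z_c below the surface of column 1) and equate Σ ρ_i t_i down to z_c; mantle fills any gap and the z_c terms cancel.
Column 1: 0.794×2410 + x×2800 + (z_c − 0.794 − x)×3350
Column 2: 0.548×0 + 26.5×2700 + (z_c − 0.548 − 26.5)×3350
The z_c×3350 term appears on both sides and cancels. Collect the known terms of each column as K = Σ(ρt)_known − 3350 × (depth of known layers): K_1 = 1913.54 − 3350×0.794 = −746.36; K_2 = 71550 − 3350×(0.548 + 26.5) = −19060.8.
Balance: K_1 − x×(3350 − 2800) = K_2, so x = (K_1 − K_2)/(3350 − 2800) = 18314.4/550 = 33.3 km.

33.3 km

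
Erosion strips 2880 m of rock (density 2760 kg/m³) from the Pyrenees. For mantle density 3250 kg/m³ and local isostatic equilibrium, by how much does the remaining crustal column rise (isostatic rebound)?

Unloading: uplift u = e ρ_c/ρ_m = 2880 m × 2760/3250 = 2450 m.

2450 m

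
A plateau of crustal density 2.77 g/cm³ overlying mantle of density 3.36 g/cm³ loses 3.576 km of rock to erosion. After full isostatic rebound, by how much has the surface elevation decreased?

0.628 km

Rebound u = e ρ_c/ρ_m = 3.576 km × 2.77/3.36 = 2.948 km.
Net surface drop = e − u = 3.576 km − 2.948 km = e (ρ_m − ρ_c)/ρ_m = 0.628 km.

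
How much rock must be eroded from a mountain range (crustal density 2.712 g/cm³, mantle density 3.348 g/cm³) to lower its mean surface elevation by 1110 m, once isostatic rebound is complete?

5840 m

Net drop Δ = e − u = e − e ρ_c/ρ_m = e (ρ_m − ρ_c)/ρ_m.
e = Δ ρ_m/(ρ_m − ρ_c) = 1110 m × 3.348/0.636 = 5840 m.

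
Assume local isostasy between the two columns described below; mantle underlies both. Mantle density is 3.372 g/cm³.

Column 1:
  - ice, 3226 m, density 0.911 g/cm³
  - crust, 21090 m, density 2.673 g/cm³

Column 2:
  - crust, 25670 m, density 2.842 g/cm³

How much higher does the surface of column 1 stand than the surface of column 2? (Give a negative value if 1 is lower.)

For any compensation level in the mantle, the mantle terms cancel and isostasy reduces to e = (Σt_1 − Σt_2) − (Σ(ρt)_1 − Σ(ρt)_2) / ρ_m.
Σt_1 = 24316 m; Σt_2 = 25670 m; Σ(ρt)_1 = 59312.456; Σ(ρt)_2 = 72954.14 (in m·g/cm³).
e = (24316 − 25670) − (59312.456 − 72954.14) / 3.372 = 2690 m.

2690 m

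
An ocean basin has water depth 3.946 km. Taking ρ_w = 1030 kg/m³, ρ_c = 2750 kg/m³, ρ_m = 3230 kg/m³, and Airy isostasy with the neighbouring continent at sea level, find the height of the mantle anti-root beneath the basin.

14.1 km

Isostatic balance requires: replacing crust with seawater at the top is compensated by replacing crust with mantle at the base: d (ρ_c − ρ_w) = a (ρ_m − ρ_c).
a = d (ρ_c − ρ_w)/(ρ_m − ρ_c) = 3.946 km × 1720/480 = 14.1 km.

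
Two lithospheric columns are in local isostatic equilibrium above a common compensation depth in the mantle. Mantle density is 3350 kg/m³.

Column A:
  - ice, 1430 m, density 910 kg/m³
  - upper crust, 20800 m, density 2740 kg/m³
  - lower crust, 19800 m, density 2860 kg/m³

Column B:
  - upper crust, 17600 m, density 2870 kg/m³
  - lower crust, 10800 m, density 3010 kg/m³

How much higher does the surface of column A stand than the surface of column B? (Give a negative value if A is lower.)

For any compensation level in the mantle, the mantle terms cancel and isostasy reduces to e = (Σt_A − Σt_B) − (Σ(ρt)_A − Σ(ρt)_B) / ρ_m.
Σt_A = 42030 m; Σt_B = 28400 m; Σ(ρt)_A = 114921300; Σ(ρt)_B = 83020000 (in m·kg/m³).
e = (42030 − 28400) − (114921300 − 83020000) / 3350 = 4110 m.

4110 m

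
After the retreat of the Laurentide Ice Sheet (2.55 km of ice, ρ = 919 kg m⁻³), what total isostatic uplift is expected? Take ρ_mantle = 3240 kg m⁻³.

0.723 km

Removing the load lets mantle flow back in; uplift u satisfies ρ_ice t = ρ_m u.
u = t ρ_ice/ρ_m = 2.55 km × 919/3240 = 0.723 km.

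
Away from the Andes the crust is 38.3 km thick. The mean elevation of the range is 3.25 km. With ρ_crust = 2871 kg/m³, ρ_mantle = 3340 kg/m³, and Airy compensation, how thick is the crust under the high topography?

Root depth r = h ρ_c / (ρ_m − ρ_c) = 3.25 km × 2871 / 469 = 19.89 km.
Total thickness = T + h + r = 38.3 km + 3.25 km + 19.89 km = 61.4 km.

61.4 km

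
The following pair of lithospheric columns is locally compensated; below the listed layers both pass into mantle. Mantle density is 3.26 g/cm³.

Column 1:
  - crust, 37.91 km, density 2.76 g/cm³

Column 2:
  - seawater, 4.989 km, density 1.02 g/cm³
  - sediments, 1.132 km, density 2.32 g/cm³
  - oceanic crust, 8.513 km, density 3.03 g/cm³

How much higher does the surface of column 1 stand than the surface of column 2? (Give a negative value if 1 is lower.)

1.46 km

For any compensation level in the mantle, the mantle terms cancel and isostasy reduces to e = (Σt_1 − Σt_2) − (Σ(ρt)_1 − Σ(ρt)_2) / ρ_m.
Σt_1 = 37.91 km; Σt_2 = 14.634 km; Σ(ρt)_1 = 104.6316; Σ(ρt)_2 = 33.50941 (in km·g/cm³).
e = (37.91 − 14.634) − (104.6316 − 33.50941) / 3.26 = 1.46 km.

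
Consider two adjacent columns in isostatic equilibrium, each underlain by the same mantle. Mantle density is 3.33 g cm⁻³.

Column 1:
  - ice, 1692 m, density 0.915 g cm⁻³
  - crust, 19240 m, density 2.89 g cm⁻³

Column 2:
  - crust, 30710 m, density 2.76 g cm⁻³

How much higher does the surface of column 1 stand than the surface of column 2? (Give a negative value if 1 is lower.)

−1490 m

For any compensation level in the mantle, the mantle terms cancel and isostasy reduces to e = (Σt_1 − Σt_2) − (Σ(ρt)_1 − Σ(ρt)_2) / ρ_m.
Σt_1 = 20932 m; Σt_2 = 30710 m; Σ(ρt)_1 = 57151.78; Σ(ρt)_2 = 84759.6 (in m·g cm⁻³).
e = (20932 − 30710) − (57151.78 − 84759.6) / 3.33 = −1490 m.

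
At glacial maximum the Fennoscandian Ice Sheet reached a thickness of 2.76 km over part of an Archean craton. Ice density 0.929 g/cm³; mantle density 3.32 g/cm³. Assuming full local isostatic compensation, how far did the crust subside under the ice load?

By Archimedes' principle applied to the lithosphere: the ice load ρ_ice t is balanced by mantle displaced below, ρ_m s.
s = t ρ_ice / ρ_m = 2.76 km × 0.929/3.32 = 0.772 km.

0.772 km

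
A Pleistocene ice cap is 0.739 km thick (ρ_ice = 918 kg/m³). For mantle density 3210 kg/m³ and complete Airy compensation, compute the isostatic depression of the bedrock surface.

Isostatic balance requires: the ice load ρ_ice t is balanced by mantle displaced below, ρ_m s.
s = t ρ_ice / ρ_m = 0.739 km × 918/3210 = 0.211 km.

0.211 km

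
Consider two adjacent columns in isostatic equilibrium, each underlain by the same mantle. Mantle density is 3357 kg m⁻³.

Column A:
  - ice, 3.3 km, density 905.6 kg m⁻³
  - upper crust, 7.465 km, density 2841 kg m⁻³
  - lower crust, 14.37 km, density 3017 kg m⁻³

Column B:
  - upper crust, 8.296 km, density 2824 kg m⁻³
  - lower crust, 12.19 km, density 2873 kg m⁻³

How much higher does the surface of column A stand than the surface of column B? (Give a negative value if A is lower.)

1.94 km

For any compensation level in the mantle, the mantle terms cancel and isostasy reduces to e = (Σt_A − Σt_B) − (Σ(ρt)_A − Σ(ρt)_B) / ρ_m.
Σt_A = 25.135 km; Σt_B = 20.486 km; Σ(ρt)_A = 67550.835; Σ(ρt)_B = 58449.774 (in km·kg m⁻³).
e = (25.135 − 20.486) − (67550.835 − 58449.774) / 3357 = 1.94 km.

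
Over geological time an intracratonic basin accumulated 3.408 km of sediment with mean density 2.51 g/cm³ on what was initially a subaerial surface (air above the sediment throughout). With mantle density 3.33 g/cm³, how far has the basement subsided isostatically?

Subaerial load: s = t ρ_sed / ρ_m = 3.408 km × 2.51/3.33 = 2.57 km.

2.57 km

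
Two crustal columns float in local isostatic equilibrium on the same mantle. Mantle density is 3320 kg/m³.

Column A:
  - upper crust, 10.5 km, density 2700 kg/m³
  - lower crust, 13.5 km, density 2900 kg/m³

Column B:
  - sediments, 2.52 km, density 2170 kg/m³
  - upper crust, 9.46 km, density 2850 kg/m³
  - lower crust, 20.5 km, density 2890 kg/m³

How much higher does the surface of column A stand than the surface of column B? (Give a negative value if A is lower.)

−1.2 km

For any compensation level in the mantle, the mantle terms cancel and isostasy reduces to e = (Σt_A − Σt_B) − (Σ(ρt)_A − Σ(ρt)_B) / ρ_m.
Σt_A = 24 km; Σt_B = 32.48 km; Σ(ρt)_A = 67500; Σ(ρt)_B = 91674.4 (in km·kg/m³).
e = (24 − 32.48) − (67500 − 91674.4) / 3320 = −1.2 km.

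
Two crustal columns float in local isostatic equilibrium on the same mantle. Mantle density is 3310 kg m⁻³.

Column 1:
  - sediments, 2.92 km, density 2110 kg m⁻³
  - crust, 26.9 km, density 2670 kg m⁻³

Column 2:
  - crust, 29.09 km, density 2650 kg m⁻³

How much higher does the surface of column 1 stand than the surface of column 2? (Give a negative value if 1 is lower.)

0.459 km

For any compensation level in the mantle, the mantle terms cancel and isostasy reduces to e = (Σt_1 − Σt_2) − (Σ(ρt)_1 − Σ(ρt)_2) / ρ_m.
Σt_1 = 29.82 km; Σt_2 = 29.09 km; Σ(ρt)_1 = 77984.2; Σ(ρt)_2 = 77088.5 (in km·kg m⁻³).
e = (29.82 − 29.09) − (77984.2 − 77088.5) / 3310 = 0.459 km.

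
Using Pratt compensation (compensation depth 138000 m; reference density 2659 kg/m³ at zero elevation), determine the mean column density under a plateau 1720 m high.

2630 kg/m³

Pratt balance: ρ_ref D = ρ (D + h).
ρ = ρ_ref D/(D + h) = 2659 × 138000 m/(138000 m + 1720 m) = 2630 kg/m³.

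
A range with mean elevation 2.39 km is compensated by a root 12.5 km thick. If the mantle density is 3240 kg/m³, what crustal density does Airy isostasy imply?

ρ_c h = (ρ_m − ρ_c) r → ρ_c (h + r) = ρ_m r → ρ_c = ρ_m r / (h + r).
ρ_c = 3240 × 12.5 km / (2.39 km + 12.5 km) = 2720 kg/m³.

2720 kg/m³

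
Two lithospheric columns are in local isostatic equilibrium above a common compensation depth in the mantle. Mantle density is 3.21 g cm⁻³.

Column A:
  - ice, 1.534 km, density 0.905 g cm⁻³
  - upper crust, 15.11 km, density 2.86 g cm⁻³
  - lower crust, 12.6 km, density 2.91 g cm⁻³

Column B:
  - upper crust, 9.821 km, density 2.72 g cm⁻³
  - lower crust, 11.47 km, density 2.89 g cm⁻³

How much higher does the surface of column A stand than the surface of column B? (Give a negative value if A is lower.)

1.28 km

For any compensation level in the mantle, the mantle terms cancel and isostasy reduces to e = (Σt_A − Σt_B) − (Σ(ρt)_A − Σ(ρt)_B) / ρ_m.
Σt_A = 29.244 km; Σt_B = 21.291 km; Σ(ρt)_A = 81.26887; Σ(ρt)_B = 59.86142 (in km·g cm⁻³).
e = (29.244 − 21.291) − (81.26887 − 59.86142) / 3.21 = 1.28 km.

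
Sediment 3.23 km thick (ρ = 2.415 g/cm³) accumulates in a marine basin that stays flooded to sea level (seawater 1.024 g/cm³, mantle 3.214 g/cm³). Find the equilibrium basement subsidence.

Submarine loading: the sediment displaces seawater, and the subsidence is in turn flooded, so s (ρ_m − ρ_w) = t (ρ_sed − ρ_w).
s = 3.23 km × (2.415 − 1.024) / (3.214 − 1.024) = 2.05 km.

2.05 km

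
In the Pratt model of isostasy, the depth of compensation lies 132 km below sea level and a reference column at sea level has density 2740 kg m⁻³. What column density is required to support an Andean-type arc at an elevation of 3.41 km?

2670 kg m⁻³

Pratt balance: ρ_ref D = ρ (D + h).
ρ = ρ_ref D/(D + h) = 2740 × 132 km/(132 km + 3.41 km) = 2670 kg m⁻³.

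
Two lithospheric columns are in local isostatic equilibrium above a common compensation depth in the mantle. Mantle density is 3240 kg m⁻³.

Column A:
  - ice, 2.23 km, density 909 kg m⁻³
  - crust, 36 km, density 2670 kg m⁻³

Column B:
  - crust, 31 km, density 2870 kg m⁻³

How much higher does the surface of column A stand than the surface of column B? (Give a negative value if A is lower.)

For any compensation level in the mantle, the mantle terms cancel and isostasy reduces to e = (Σt_A − Σt_B) − (Σ(ρt)_A − Σ(ρt)_B) / ρ_m.
Σt_A = 38.23 km; Σt_B = 31 km; Σ(ρt)_A = 98147.07; Σ(ρt)_B = 88970 (in km·kg m⁻³).
e = (38.23 − 31) − (98147.07 − 88970) / 3240 = 4.4 km.

4.4 km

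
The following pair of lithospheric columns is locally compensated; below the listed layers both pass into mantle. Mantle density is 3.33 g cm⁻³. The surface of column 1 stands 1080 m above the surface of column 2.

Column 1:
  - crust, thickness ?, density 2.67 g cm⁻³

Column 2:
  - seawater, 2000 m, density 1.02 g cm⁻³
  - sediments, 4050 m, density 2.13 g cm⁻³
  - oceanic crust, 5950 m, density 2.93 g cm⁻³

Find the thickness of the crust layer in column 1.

Take the compensation level at the base of the deeper column (depth z_c below the surface of column 1) and equate Σ ρ_i t_i down to z_c; mantle fills any gap and the z_c terms cancel.
Column 1: x×2.67 + (z_c − 0 − x)×3.33
Column 2: 1080×0 + 2000×1.02 + 4050×2.13 + 5950×2.93 + (z_c − 1080 − 12000)×3.33
The z_c×3.33 term appears on both sides and cancels. Collect the known terms of each column as K = Σ(ρt)_known − 3.33 × (depth of known layers): K_1 = 0 − 3.33×0 = 0; K_2 = 28100 − 3.33×(1080 + 12000) = −15456.4.
Balance: K_1 − x×(3.33 − 2.67) = K_2, so x = (K_1 − K_2)/(3.33 − 2.67) = 15456.4/0.66 = 23400 m.

23400 m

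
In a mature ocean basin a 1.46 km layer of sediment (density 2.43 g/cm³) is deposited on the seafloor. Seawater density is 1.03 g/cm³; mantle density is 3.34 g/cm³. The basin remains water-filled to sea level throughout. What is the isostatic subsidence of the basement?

Submarine loading: the sediment displaces seawater, and the subsidence is in turn flooded, so s (ρ_m − ρ_w) = t (ρ_sed − ρ_w).
s = 1.46 km × (2.43 − 1.03) / (3.34 − 1.03) = 0.885 km.

0.885 km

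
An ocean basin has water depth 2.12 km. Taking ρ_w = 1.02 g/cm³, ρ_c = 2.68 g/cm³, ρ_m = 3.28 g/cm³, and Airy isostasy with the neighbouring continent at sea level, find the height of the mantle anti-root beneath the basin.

Balancing pressure at the compensation depth: replacing crust with seawater at the top is compensated by replacing crust with mantle at the base: d (ρ_c − ρ_w) = a (ρ_m − ρ_c).
a = d (ρ_c − ρ_w)/(ρ_m − ρ_c) = 2.12 km × 1.66/0.6 = 5.87 km.

5.87 km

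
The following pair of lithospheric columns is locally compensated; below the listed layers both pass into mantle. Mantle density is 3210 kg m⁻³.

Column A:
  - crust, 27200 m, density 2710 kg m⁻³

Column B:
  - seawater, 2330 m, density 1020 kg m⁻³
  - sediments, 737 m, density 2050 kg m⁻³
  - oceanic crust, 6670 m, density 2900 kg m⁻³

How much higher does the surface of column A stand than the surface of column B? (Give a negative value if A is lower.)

1740 m

For any compensation level in the mantle, the mantle terms cancel and isostasy reduces to e = (Σt_A − Σt_B) − (Σ(ρt)_A − Σ(ρt)_B) / ρ_m.
Σt_A = 27200 m; Σt_B = 9737 m; Σ(ρt)_A = 73712000; Σ(ρt)_B = 23230450 (in m·kg m⁻³).
e = (27200 − 9737) − (73712000 − 23230450) / 3210 = 1740 m.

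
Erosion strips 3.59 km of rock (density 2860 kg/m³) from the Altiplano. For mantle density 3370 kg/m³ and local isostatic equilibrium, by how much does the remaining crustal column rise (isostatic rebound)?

3.05 km

Unloading: uplift u = e ρ_c/ρ_m = 3.59 km × 2860/3370 = 3.05 km.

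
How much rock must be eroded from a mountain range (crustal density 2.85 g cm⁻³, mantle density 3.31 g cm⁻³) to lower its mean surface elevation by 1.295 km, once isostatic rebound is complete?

9.32 km

Net drop Δ = e − u = e − e ρ_c/ρ_m = e (ρ_m − ρ_c)/ρ_m.
e = Δ ρ_m/(ρ_m − ρ_c) = 1.295 km × 3.31/0.46 = 9.32 km.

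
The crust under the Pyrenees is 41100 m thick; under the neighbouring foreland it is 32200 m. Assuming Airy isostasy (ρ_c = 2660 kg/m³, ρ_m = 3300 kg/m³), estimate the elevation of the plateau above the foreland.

Excess crust Δ = 41100 m − 32200 m = 8900 m, split between elevation h and root r with h + r = Δ.
Airy balance ρ_c h = (ρ_m − ρ_c) r gives r = h ρ_c/(ρ_m − ρ_c), so h (1 + ρ_c/(ρ_m − ρ_c)) = Δ, i.e. h = Δ (ρ_m − ρ_c)/ρ_m.
h = 8900 m × 640/3300 = 1730 m.

1730 m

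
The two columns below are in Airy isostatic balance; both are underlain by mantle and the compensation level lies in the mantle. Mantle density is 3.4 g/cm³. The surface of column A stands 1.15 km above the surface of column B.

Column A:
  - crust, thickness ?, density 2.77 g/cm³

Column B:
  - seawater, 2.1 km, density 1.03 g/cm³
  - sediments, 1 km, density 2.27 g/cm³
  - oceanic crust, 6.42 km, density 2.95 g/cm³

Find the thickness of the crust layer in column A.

20.5 km

Take the compensation level at the base of the deeper column (depth z_c below the surface of column A) and equate Σ ρ_i t_i down to z_c; mantle fills any gap and the z_c terms cancel.
Column A: x×2.77 + (z_c − 0 − x)×3.4
Column B: 1.15×0 + 2.1×1.03 + 1×2.27 + 6.42×2.95 + (z_c − 1.15 − 9.52)×3.4
The z_c×3.4 term appears on both sides and cancels. Collect the known terms of each column as K = Σ(ρt)_known − 3.4 × (depth of known layers): K_A = 0 − 3.4×0 = 0; K_B = 23.372 − 3.4×(1.15 + 9.52) = −12.906.
Balance: K_A − x×(3.4 − 2.77) = K_B, so x = (K_A − K_B)/(3.4 − 2.77) = 12.906/0.63 = 20.5 km.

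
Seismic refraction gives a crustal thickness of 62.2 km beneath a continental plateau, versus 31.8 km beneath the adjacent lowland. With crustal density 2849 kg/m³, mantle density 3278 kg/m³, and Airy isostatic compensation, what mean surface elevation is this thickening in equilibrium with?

3.98 km

Excess crust Δ = 62.2 km − 31.8 km = 30.4 km, split between elevation h and root r with h + r = Δ.
Airy balance ρ_c h = (ρ_m − ρ_c) r gives r = h ρ_c/(ρ_m − ρ_c), so h (1 + ρ_c/(ρ_m − ρ_c)) = Δ, i.e. h = Δ (ρ_m − ρ_c)/ρ_m.
h = 30.4 km × 429/3278 = 3.98 km.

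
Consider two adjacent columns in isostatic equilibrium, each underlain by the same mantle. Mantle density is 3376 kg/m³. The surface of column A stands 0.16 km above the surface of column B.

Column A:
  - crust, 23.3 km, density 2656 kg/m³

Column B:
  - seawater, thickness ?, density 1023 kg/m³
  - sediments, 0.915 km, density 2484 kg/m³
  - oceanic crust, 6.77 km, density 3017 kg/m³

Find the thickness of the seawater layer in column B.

5.52 km

Take the compensation level at the base of the deeper column (depth z_c below the surface of column A) and equate Σ ρ_i t_i down to z_c; mantle fills any gap and the z_c terms cancel.
Column A: 23.3×2656 + (z_c − 23.3)×3376
Column B: 0.16×0 + x×1023 + 0.915×2484 + 6.77×3017 + (z_c − 0.16 − 7.685 − x)×3376
The z_c×3376 term appears on both sides and cancels. Collect the known terms of each column as K = Σ(ρt)_known − 3376 × (depth of known layers): K_A = 61884.8 − 3376×23.3 = −16776; K_B = 22697.95 − 3376×(0.16 + 7.685) = −3786.77.
Balance: K_A = K_B − x×(3376 − 1023), so x = (K_B − K_A)/(3376 − 1023) = 12989.2/2353 = 5.52 km.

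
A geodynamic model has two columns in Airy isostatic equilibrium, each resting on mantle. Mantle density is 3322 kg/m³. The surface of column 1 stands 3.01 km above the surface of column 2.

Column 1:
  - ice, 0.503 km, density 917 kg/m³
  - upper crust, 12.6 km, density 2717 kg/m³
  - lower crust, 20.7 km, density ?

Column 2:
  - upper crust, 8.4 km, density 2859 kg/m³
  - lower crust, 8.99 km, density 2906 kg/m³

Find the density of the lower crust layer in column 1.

2900 kg/m³

Take the compensation level at the base of the deeper column (depth z_c below the surface of column 1) and equate Σ ρ_i t_i down to z_c; mantle fills any gap and the z_c terms cancel.
Column 1: 0.503×917 + 12.6×2717 + 20.7×ρ + (z_c − 33.803)×3322
Column 2: 3.01×0 + 8.4×2859 + 8.99×2906 + (z_c − 3.01 − 17.39)×3322
The z_c×3322 term appears on both sides and cancels. Collect the known terms of each column as K = Σ(ρt)_known − 3322 × (depth of known layers): K_1 = 34695.451 − 3322×33.803 = −77598.115; K_2 = 50140.54 − 3322×(3.01 + 17.39) = −17628.26.
Balance: K_1 + 20.7×ρ = K_2, so ρ = (K_2 − K_1)/20.7 = 59969.9/20.7 = 2900 kg/m³.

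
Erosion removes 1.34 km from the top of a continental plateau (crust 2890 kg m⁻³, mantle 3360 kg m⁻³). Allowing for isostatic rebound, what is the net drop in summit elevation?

0.187 km

Rebound u = e ρ_c/ρ_m = 1.34 km × 2890/3360 = 1.153 km.
Net surface drop = e − u = 1.34 km − 1.153 km = e (ρ_m − ρ_c)/ρ_m = 0.187 km.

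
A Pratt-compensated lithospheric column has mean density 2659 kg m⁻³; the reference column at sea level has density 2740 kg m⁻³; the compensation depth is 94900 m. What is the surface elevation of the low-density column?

ρ_ref D = ρ (D + h) → h = D (ρ_ref − ρ)/ρ.
h = 94900 m × (2740 − 2659)/2659 = 2890 m.

2890 m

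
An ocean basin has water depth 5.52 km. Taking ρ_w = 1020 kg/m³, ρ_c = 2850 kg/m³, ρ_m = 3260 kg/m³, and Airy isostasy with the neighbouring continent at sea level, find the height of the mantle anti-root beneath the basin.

By Archimedes' principle applied to the lithosphere: replacing crust with seawater at the top is compensated by replacing crust with mantle at the base: d (ρ_c − ρ_w) = a (ρ_m − ρ_c).
a = d (ρ_c − ρ_w)/(ρ_m − ρ_c) = 5.52 km × 1830/410 = 24.6 km.

24.6 km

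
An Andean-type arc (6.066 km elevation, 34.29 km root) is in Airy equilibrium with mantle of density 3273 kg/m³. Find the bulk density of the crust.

ρ_c h = (ρ_m − ρ_c) r → ρ_c (h + r) = ρ_m r → ρ_c = ρ_m r / (h + r).
ρ_c = 3273 × 34.29 km / (6.066 km + 34.29 km) = 2780 kg/m³.

2780 kg/m³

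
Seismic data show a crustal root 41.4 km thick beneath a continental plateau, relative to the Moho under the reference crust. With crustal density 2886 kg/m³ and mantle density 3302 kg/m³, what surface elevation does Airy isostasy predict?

By Archimedes' principle applied to the lithosphere: ρ_c h = (ρ_m − ρ_c) r.
h = r (ρ_m − ρ_c) / ρ_c = 41.4 km × (3302 − 2886) / 2886 = 5.97 km.

5.97 km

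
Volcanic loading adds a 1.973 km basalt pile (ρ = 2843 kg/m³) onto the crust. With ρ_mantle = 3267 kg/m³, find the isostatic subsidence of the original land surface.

1.72 km

Subaerial loading: s = t ρ_load / ρ_m.
s = 1.973 km × 2843/3267 = 1.72 km.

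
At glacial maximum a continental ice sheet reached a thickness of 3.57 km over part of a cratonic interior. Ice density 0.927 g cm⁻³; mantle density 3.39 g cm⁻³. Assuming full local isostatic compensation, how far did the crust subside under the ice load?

0.976 km

By Archimedes' principle applied to the lithosphere: the ice load ρ_ice t is balanced by mantle displaced below, ρ_m s.
s = t ρ_ice / ρ_m = 3.57 km × 0.927/3.39 = 0.976 km.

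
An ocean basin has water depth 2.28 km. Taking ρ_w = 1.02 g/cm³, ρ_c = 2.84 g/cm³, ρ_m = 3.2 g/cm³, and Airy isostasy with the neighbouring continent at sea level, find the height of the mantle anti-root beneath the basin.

By Archimedes' principle applied to the lithosphere: replacing crust with seawater at the top is compensated by replacing crust with mantle at the base: d (ρ_c − ρ_w) = a (ρ_m − ρ_c).
a = d (ρ_c − ρ_w)/(ρ_m − ρ_c) = 2.28 km × 1.82/0.36 = 11.5 km.

11.5 km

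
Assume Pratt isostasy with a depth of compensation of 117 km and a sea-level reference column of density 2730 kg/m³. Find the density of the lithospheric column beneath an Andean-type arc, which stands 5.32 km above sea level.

2610 kg/m³

Pratt balance: ρ_ref D = ρ (D + h).
ρ = ρ_ref D/(D + h) = 2730 × 117 km/(117 km + 5.32 km) = 2610 kg/m³.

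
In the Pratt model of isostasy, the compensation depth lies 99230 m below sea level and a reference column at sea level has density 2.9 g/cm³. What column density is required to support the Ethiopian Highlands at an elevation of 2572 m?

Pratt balance: ρ_ref D = ρ (D + h).
ρ = ρ_ref D/(D + h) = 2.9 × 99230 m/(99230 m + 2572 m) = 2.83 g/cm³.

2.83 g/cm³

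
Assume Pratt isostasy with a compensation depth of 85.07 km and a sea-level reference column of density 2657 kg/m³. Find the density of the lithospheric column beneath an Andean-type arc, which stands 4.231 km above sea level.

2530 kg/m³

Pratt balance: ρ_ref D = ρ (D + h).
ρ = ρ_ref D/(D + h) = 2657 × 85.07 km/(85.07 km + 4.231 km) = 2530 kg/m³.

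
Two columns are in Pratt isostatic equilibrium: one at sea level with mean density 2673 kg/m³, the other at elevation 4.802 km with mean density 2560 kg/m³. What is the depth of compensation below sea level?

109 km

ρ_ref D = ρ (D + h) → D (ρ_ref − ρ) = ρ h.
D = ρ h/(ρ_ref − ρ) = 2560 × 4.802 km/(2673 − 2560) = 109 km.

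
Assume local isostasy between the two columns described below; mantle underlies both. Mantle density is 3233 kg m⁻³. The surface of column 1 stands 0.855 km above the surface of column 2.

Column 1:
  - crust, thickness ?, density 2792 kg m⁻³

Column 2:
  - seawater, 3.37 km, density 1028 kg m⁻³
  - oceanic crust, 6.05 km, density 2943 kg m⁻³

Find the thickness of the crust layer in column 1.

27.1 km

Take the compensation level at the base of the deeper column (depth z_c below the surface of column 1) and equate Σ ρ_i t_i down to z_c; mantle fills any gap and the z_c terms cancel.
Column 1: x×2792 + (z_c − 0 − x)×3233
Column 2: 0.855×0 + 3.37×1028 + 6.05×2943 + (z_c − 0.855 − 9.42)×3233
The z_c×3233 term appears on both sides and cancels. Collect the known terms of each column as K = Σ(ρt)_known − 3233 × (depth of known layers): K_1 = 0 − 3233×0 = 0; K_2 = 21269.51 − 3233×(0.855 + 9.42) = −11949.565.
Balance: K_1 − x×(3233 − 2792) = K_2, so x = (K_1 − K_2)/(3233 − 2792) = 11949.6/441 = 27.1 km.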